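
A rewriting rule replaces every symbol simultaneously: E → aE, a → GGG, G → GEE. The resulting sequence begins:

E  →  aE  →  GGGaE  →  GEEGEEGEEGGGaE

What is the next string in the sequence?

GEEaEaEGEEaEaEGEEaEaEGEEGEEGEEGGGaE

Replace each of the 14 characters of GEEGEEGEEGGGaE in place — GEE aE aE GEE aE aE GEE aE aE GEE GEE GEE GGG aE — and concatenate.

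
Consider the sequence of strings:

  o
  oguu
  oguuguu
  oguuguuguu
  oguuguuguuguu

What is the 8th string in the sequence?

oguuguuguuguuguuguuguu

Each term is the previous one with guu appended.
From oguuguuguuguu, 3 further steps: oguuguuguuguu → oguuguuguuguuguu → oguuguuguuguuguuguu → (answer).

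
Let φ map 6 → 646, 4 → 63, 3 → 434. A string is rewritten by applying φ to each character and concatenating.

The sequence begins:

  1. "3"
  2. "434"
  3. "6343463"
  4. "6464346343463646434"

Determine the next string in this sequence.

φ(6464346343463646434) expands symbol-by-symbol to 646 63 646 63 434 63 646 434 63 434 63 646 434 646 63 646 63 434 63; joining the 19 pieces gives the next term.

6466364663434636464346343463646434646636466343463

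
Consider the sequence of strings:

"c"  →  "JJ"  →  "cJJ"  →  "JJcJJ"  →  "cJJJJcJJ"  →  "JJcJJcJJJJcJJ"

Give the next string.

From term 3 onward, concatenate the second-to-last term with the last: c·JJ = cJJ, JJ·cJJ = JJcJJ, …
So term 7 is cJJJJcJJ·JJcJJcJJJJcJJ.

cJJJJcJJJJcJJcJJJJcJJ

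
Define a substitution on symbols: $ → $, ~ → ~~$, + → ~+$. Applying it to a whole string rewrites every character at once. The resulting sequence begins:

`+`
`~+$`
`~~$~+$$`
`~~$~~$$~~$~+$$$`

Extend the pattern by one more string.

Rewriting the 15 symbols of ~~$~~$$~~$~+$$$ one by one yields ~~$ ~~$ $ ~~$ ~~$ $ $ ~~$ ~~$ $ ~~$ ~+$ $ $ $; concatenated:

~~$~~$$~~$~~$$$~~$~~$$~~$~+$$$$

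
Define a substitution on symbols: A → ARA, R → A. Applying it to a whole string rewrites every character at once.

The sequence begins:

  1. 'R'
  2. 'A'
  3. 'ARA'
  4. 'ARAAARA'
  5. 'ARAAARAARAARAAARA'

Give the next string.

ARAAARAARAARAAARAARAAARAARAAARAARAARAAARA

φ(ARAAARAARAARAAARA) expands symbol-by-symbol to ARA A ARA ARA ARA A ARA ARA A ARA ARA A ARA ARA ARA A ARA; joining the 17 pieces gives the next term.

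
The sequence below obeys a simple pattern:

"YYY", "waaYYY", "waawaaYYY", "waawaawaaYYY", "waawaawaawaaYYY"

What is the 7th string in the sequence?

Each term is the previous one with waa prepended.
From waawaawaawaaYYY, 2 further steps: waawaawaawaaYYY → waawaawaawaawaaYYY → (answer).

waawaawaawaawaawaaYYY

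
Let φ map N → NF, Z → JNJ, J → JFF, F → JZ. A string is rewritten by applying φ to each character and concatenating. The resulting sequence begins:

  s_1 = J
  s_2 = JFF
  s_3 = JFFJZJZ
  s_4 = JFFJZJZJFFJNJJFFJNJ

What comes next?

JFFJZJZJFFJNJJFFJNJJFFJZJZJFFNFJFFJFFJZJZJFFNFJFF

Applying the rule to each of the 19 symbols of JFFJZJZJFFJNJJFFJNJ gives the pieces JFF JZ JZ JFF JNJ JFF JNJ JFF JZ JZ JFF NF JFF JFF JZ JZ JFF NF JFF, which concatenate to the answer.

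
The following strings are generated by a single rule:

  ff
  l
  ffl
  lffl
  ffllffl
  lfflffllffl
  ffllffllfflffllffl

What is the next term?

Each term (from the third on) is the two preceding terms concatenated in order: term 3 = ff·l = ffl.
So term 8 is lfflffllffl·ffllffllfflffllffl.

lfflffllfflffllffllfflffllffl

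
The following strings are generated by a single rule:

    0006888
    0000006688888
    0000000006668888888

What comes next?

0000000000006666888888888

Reading off run lengths: 0 runs 3, 6, 9; 6 runs 1, 2, 3; 8 runs 3, 5, 7 — each is linear in n (n = 1, 2, …).
Setting n = 4 gives 12, 4, 9 characters in each block.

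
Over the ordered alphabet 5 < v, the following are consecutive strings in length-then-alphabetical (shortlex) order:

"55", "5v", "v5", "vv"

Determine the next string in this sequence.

After vv the length-2 strings are exhausted; the first length-3 string is 3 copies of 5.

555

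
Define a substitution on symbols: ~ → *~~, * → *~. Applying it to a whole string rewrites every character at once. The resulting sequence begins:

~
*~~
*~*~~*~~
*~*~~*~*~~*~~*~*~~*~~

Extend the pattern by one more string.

*~*~~*~*~~*~~*~*~~*~*~~*~~*~*~~*~~*~*~~*~*~~*~~*~*~~*~~

φ(*~*~~*~*~~*~~*~*~~*~~) expands symbol-by-symbol to *~ *~~ *~ *~~ *~~ *~ *~~ *~ *~~ *~~ *~ *~~ *~~ *~ *~~ *~ *~~ *~~ *~ *~~ *~~; joining the 21 pieces gives the next term.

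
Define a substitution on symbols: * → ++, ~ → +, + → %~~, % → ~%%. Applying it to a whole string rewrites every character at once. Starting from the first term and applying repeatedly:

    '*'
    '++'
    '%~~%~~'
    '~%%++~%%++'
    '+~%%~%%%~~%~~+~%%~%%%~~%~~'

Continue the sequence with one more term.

Rewriting the 26 symbols of +~%%~%%%~~%~~+~%%~%%%~~%~~ one by one yields %~~ + ~%% ~%% + ~%% ~%% ~%% + + ~%% + + %~~ + ~%% ~%% + ~%% ~%% ~%% + + ~%% + +; concatenated:

%~~+~%%~%%+~%%~%%~%%++~%%++%~~+~%%~%%+~%%~%%~%%++~%%++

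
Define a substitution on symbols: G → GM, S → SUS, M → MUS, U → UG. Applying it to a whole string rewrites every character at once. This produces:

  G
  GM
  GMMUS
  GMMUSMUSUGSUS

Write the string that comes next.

GMMUSMUSUGSUSMUSUGSUSUGGMSUSUGSUS

Replace each of the 13 characters of GMMUSMUSUGSUS in place — GM MUS MUS UG SUS MUS UG SUS UG GM SUS UG SUS — and concatenate.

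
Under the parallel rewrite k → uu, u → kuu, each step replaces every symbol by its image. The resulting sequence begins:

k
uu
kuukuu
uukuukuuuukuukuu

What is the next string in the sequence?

Replace each of the 16 characters of uukuukuuuukuukuu in place — kuu kuu uu kuu kuu uu kuu kuu kuu kuu uu kuu kuu uu kuu kuu — and concatenate.

kuukuuuukuukuuuukuukuukuukuuuukuukuuuukuukuu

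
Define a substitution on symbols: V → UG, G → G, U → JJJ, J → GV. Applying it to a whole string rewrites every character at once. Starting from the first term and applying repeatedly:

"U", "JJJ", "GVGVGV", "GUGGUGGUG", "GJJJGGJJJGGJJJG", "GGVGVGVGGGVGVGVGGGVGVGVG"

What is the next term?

Rewriting the 24 symbols of GGVGVGVGGGVGVGVGGGVGVGVG one by one yields G G UG G UG G UG G G G UG G UG G UG G G G UG G UG G UG G; concatenated:

GGUGGUGGUGGGGUGGUGGUGGGGUGGUGGUGG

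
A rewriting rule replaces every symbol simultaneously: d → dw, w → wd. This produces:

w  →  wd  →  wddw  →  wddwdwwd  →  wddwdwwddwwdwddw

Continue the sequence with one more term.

wddwdwwddwwdwddwdwwdwddwwddwdwwd

Applying the rule to each of the 16 symbols of wddwdwwddwwdwddw gives the pieces wd dw dw wd dw wd wd dw dw wd wd dw wd dw dw wd, which concatenate to the answer.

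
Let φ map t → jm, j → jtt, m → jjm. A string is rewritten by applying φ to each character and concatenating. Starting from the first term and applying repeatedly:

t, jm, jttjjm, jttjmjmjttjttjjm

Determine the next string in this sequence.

Rewriting the 16 symbols of jttjmjmjttjttjjm one by one yields jtt jm jm jtt jjm jtt jjm jtt jm jm jtt jm jm jtt jtt jjm; concatenated:

jttjmjmjttjjmjttjjmjttjmjmjttjmjmjttjttjjm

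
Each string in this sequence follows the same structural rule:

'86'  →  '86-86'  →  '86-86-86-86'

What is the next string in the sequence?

Each string is two copies of the previous one joined by '-'.
One more doubling of 86-86-86-86 gives the answer.

86-86-86-86-86-86-86-86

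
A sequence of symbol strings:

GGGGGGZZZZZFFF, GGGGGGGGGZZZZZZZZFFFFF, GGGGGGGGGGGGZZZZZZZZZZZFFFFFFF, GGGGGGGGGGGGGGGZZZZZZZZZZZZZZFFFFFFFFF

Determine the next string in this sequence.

The n-th term is 3n+3 G's then 3n+2 Z's then 2n+1 F's (n = 1, 2, …).
At n = 5 the blocks have lengths 18, 17, 11.

GGGGGGGGGGGGGGGGGGZZZZZZZZZZZZZZZZZFFFFFFFFFFF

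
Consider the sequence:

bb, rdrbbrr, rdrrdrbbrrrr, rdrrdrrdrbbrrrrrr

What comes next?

Each term wraps the previous one in rdr on the left and rr on the right.
One more step from rdrrdrrdrbbrrrrrr gives the answer.

rdrrdrrdrrdrbbrrrrrrrr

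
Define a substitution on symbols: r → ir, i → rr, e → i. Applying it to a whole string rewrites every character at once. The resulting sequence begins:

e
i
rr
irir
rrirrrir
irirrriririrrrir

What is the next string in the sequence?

Replace each of the 16 characters of irirrriririrrrir in place — rr ir rr ir ir ir rr ir rr ir rr ir ir ir rr ir — and concatenate.

rrirrriririrrrirrrirrriririrrrir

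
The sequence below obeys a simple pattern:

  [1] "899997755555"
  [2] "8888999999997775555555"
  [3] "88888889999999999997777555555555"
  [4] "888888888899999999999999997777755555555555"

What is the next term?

Term n consists of 3n-2 8's, followed by 4n 9's, followed by n+1 7's, followed by 2n+3 5's (n = 1, 2, …).
Setting n = 5 gives 13, 20, 6, 13 characters in each block.

8888888888888999999999999999999997777775555555555555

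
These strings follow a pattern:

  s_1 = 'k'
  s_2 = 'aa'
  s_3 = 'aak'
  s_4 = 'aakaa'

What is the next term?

aakaaaak

Each term (from the third on) is the previous term followed by the one before it: term 3 = aa·k = aak.
The next term joins aakaa and aak.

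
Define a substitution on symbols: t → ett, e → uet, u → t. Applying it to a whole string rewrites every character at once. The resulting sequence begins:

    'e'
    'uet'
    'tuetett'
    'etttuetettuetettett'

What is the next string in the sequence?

uetettettetttuetettuetettetttuetettuetettettuetettett

Replace each of the 19 characters of etttuetettuetettett in place — uet ett ett ett t uet ett uet ett ett t uet ett uet ett ett uet ett ett — and concatenate.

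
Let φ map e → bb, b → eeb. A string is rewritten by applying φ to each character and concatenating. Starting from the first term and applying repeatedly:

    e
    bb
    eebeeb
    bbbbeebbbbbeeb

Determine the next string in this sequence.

Replace each of the 14 characters of bbbbeebbbbbeeb in place — eeb eeb eeb eeb bb bb eeb eeb eeb eeb eeb bb bb eeb — and concatenate.

eebeebeebeebbbbbeebeebeebeebeebbbbbeeb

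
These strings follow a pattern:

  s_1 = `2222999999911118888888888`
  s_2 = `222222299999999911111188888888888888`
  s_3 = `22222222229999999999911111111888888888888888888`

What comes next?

2222222222222999999999999911111111118888888888888888888888

Term n consists of 3n-2 2's, followed by 2n+3 9's, followed by 2n 1's, followed by 4n+2 8's, where the shown terms are n = 2, 3, 4.
At n = 5 the blocks have lengths 13, 13, 10, 22.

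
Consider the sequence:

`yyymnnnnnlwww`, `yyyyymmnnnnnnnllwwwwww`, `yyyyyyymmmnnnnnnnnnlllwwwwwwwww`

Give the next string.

The n-th term is 2n+1 y's then n m's then 2n+3 n's then n l's then 3n w's (n = 1, 2, …).
For the next term, n = 4, so the run lengths are 9, 4, 11, 4, 12.

yyyyyyyyymmmmnnnnnnnnnnnllllwwwwwwwwwwww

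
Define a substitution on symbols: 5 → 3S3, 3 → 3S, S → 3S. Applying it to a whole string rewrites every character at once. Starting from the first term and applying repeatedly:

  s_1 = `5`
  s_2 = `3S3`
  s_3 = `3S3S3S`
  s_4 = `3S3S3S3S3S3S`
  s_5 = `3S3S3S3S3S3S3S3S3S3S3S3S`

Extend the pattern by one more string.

Rewriting the 24 symbols of 3S3S3S3S3S3S3S3S3S3S3S3S one by one yields 3S 3S 3S 3S 3S 3S 3S 3S 3S 3S 3S 3S 3S 3S 3S 3S 3S 3S 3S 3S 3S 3S 3S 3S; concatenated:

3S3S3S3S3S3S3S3S3S3S3S3S3S3S3S3S3S3S3S3S3S3S3S3S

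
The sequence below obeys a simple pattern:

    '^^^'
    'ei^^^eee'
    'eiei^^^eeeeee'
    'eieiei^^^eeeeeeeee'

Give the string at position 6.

eieieieiei^^^eeeeeeeeeeeeeee

Each term wraps the previous one in ei on the left and eee on the right.
From eieiei^^^eeeeeeeee, 2 further steps: eieiei^^^eeeeeeeee → eieieiei^^^eeeeeeeeeeee → (answer).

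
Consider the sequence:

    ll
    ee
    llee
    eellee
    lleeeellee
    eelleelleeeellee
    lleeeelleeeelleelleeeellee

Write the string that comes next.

eelleelleeeelleelleeeelleeeelleelleeeellee

This is a Fibonacci-style word recurrence s(k) = s(k−2)·s(k−1): e.g. ll·ee = llee.
The next term joins eelleelleeeellee and lleeeelleeeelleelleeeellee.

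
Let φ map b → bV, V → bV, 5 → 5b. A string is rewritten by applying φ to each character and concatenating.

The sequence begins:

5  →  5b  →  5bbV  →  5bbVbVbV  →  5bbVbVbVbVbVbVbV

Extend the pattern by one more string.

Rewriting the 16 symbols of 5bbVbVbVbVbVbVbV one by one yields 5b bV bV bV bV bV bV bV bV bV bV bV bV bV bV bV; concatenated:

5bbVbVbVbVbVbVbVbVbVbVbVbVbVbVbV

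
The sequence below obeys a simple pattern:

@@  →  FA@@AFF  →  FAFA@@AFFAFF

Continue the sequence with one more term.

FAFAFA@@AFFAFFAFF

s(k+1) = FA·s(k)·AFF, so each term gains FA as a prefix and AFF as a suffix.
So the next term is FA·FAFA@@AFFAFF·AFF.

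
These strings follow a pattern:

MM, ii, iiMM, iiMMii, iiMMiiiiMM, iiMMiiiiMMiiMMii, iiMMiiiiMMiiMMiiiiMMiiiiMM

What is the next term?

From term 3 onward, concatenate the last term with the second-to-last: ii·MM = iiMM, iiMM·ii = iiMMii, …
Continuing: iiMMiiiiMMiiMMiiiiMMiiiiMM · iiMMiiiiMMiiMMii gives term 8.

iiMMiiiiMMiiMMiiiiMMiiiiMMiiMMiiiiMMiiMMii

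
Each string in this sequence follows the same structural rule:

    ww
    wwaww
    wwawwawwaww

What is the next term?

Each string is two copies of the previous one joined by 'a'.
Doubling wwawwawwaww with 'a' between the halves:

wwawwawwawwawwawwawwaww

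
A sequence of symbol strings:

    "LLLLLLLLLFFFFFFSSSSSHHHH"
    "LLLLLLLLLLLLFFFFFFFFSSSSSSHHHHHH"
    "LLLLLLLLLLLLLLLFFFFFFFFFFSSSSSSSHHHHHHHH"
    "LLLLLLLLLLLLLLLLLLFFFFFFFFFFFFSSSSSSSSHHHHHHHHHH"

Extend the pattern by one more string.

The n-th term is 3n+3 L's then 2n+2 F's then n+3 S's then 2n H's, where the shown terms are n = 2, 3, 4, 5.
Setting n = 6 gives 21, 14, 9, 12 characters in each block.

LLLLLLLLLLLLLLLLLLLLLFFFFFFFFFFFFFFSSSSSSSSSHHHHHHHHHHHH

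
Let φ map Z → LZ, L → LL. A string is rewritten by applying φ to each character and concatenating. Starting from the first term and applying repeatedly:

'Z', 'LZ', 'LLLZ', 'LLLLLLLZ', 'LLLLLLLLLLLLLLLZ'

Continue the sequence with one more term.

Rewriting the 16 symbols of LLLLLLLLLLLLLLLZ one by one yields LL LL LL LL LL LL LL LL LL LL LL LL LL LL LL LZ; concatenated:

LLLLLLLLLLLLLLLLLLLLLLLLLLLLLLLZ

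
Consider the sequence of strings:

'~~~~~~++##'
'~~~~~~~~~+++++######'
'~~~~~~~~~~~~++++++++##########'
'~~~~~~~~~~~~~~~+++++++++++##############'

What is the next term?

~~~~~~~~~~~~~~~~~~++++++++++++++##################

Reading off run lengths: ~ runs 6, 9, 12, 15; + runs 2, 5, 8, 11; # runs 2, 6, 10, 14 — each is linear in n (n = 1, 2, …).
At n = 5 the blocks have lengths 18, 14, 18.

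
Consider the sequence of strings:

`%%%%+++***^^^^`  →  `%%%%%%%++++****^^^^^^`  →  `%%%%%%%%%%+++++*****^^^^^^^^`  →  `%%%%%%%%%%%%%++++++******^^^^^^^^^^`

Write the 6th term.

%%%%%%%%%%%%%%%%%%%++++++++********^^^^^^^^^^^^^^

Reading off run lengths: % runs 4, 7, 10, 13; + runs 3, 4, 5, 6; * runs 3, 4, 5, 6; ^ runs 4, 6, 8, 10 — each is linear in n, where the shown terms are n = 2, 3, 4, 5.
Setting n = 7 gives 19, 8, 8, 14 characters in each block.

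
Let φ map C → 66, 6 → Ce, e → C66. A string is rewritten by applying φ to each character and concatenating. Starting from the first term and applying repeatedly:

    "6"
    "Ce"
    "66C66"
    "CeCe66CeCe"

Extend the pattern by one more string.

66C6666C66CeCe66C6666C66

Expanding CeCe66CeCe: C→66, e→C66, C→66, e→C66, 6→Ce, 6→Ce, C→66, e→C66, C→66, e→C66. Concatenated: 66 C66 66 C66 Ce Ce 66 C66 66 C66.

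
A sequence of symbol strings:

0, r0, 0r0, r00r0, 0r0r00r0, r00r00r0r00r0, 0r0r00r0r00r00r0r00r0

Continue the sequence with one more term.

r00r00r0r00r00r0r00r0r00r00r0r00r0

Each term (from the third on) is the two preceding terms concatenated in order: term 3 = 0·r0 = 0r0.
The next term joins r00r00r0r00r0 and 0r0r00r0r00r00r0r00r0.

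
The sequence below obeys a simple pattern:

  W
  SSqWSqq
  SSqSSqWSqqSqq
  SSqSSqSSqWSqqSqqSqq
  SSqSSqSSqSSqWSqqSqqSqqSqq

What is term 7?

SSqSSqSSqSSqSSqSSqWSqqSqqSqqSqqSqqSqq

s(k+1) = SSq·s(k)·Sqq, so each term gains SSq as a prefix and Sqq as a suffix.
From SSqSSqSSqSSqWSqqSqqSqqSqq, 2 further steps: SSqSSqSSqSSqWSqqSqqSqqSqq → SSqSSqSSqSSqSSqWSqqSqqSqqSqqSqq → (answer).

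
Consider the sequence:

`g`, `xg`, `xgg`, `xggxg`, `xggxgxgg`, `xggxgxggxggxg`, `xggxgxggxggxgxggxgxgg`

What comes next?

xggxgxggxggxgxggxgxggxggxgxggxggxg

This is a Fibonacci-style word recurrence s(k) = s(k−1)·s(k−2): e.g. xg·g = xgg.
So term 8 is xggxgxggxggxgxggxgxgg·xggxgxggxggxg.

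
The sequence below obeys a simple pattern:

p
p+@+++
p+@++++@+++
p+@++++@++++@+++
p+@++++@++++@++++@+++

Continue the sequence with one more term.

p+@++++@++++@++++@++++@+++

Each term is the previous one with +@+++ appended.
One more step from p+@++++@++++@++++@+++ gives the answer.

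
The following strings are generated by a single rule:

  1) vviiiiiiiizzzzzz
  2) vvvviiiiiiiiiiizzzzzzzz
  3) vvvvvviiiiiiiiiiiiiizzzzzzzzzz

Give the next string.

The n-th term is 2n-2 v's then 3n+2 i's then 2n+2 z's, where the shown terms are n = 2, 3, 4.
For the next term, n = 5, so the run lengths are 8, 17, 12.

vvvvvvvviiiiiiiiiiiiiiiiizzzzzzzzzzzz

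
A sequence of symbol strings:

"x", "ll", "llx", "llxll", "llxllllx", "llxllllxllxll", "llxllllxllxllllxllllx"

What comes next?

This is a Fibonacci-style word recurrence s(k) = s(k−1)·s(k−2): e.g. ll·x = llx.
Continuing: llxllllxllxllllxllllx · llxllllxllxll gives term 8.

llxllllxllxllllxllllxllxllllxllxll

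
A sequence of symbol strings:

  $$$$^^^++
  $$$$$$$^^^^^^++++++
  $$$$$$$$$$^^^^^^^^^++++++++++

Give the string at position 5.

$$$$$$$$$$$$$$$$^^^^^^^^^^^^^^^++++++++++++++++++

Each string has the form $^{3n+1} ^^{3n} +^{4n-2} (n = 1, 2, …).
Setting n = 5 gives 16, 15, 18 characters in each block.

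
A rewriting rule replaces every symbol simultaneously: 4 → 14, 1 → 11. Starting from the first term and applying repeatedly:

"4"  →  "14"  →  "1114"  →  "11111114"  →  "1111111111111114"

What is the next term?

Rewriting the 16 symbols of 1111111111111114 one by one yields 11 11 11 11 11 11 11 11 11 11 11 11 11 11 11 14; concatenated:

11111111111111111111111111111114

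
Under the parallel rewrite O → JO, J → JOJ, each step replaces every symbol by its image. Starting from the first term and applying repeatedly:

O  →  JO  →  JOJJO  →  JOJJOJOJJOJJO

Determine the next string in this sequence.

Replace each of the 13 characters of JOJJOJOJJOJJO in place — JOJ JO JOJ JOJ JO JOJ JO JOJ JOJ JO JOJ JOJ JO — and concatenate.

JOJJOJOJJOJJOJOJJOJOJJOJJOJOJJOJJO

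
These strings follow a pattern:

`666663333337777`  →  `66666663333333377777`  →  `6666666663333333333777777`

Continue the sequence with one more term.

Term n consists of 2n-1 6's, followed by 2n 3's, followed by n+1 7's, where the shown terms are n = 3, 4, 5.
Setting n = 6 gives 11, 12, 7 characters in each block.

666666666663333333333337777777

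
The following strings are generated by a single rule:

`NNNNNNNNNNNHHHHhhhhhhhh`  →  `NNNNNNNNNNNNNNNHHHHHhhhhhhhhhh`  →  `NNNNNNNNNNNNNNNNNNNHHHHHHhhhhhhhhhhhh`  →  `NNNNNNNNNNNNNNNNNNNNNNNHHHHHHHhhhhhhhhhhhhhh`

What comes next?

NNNNNNNNNNNNNNNNNNNNNNNNNNNHHHHHHHHhhhhhhhhhhhhhhhh

Term n consists of 4n-1 N's, followed by n+1 H's, followed by 2n+2 h's, where the shown terms are n = 3, 4, 5, 6.
For the next term, n = 7, so the run lengths are 27, 8, 16.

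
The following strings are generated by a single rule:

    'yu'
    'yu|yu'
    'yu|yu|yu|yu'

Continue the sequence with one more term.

s(k+1) = s(k)·|·s(k) — each term doubles the last with '|' between the halves.
One more doubling of yu|yu|yu|yu gives the answer.

yu|yu|yu|yu|yu|yu|yu|yu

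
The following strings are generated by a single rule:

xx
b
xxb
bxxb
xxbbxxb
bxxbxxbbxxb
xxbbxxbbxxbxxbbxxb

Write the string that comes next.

This is a Fibonacci-style word recurrence s(k) = s(k−2)·s(k−1): e.g. xx·b = xxb.
So term 8 is bxxbxxbbxxb·xxbbxxbbxxbxxbbxxb.

bxxbxxbbxxbxxbbxxbbxxbxxbbxxb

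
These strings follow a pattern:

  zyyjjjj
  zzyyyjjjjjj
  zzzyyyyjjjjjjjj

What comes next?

Each string has the form z^{n-1} y^{n} j^{2n}, where the shown terms are n = 2, 3, 4.
For the next term, n = 5, so the run lengths are 4, 5, 10.

zzzzyyyyyjjjjjjjjjj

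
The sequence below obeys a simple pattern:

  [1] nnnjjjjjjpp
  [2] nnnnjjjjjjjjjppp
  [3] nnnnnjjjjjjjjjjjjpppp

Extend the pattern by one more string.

nnnnnnjjjjjjjjjjjjjjjppppp

Each string has the form n^{n+1} j^{3n} p^{n}, where the shown terms are n = 2, 3, 4.
For the next term, n = 5, so the run lengths are 6, 15, 5.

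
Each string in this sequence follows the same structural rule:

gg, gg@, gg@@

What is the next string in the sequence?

The strings grow by a fixed suffix @ each time.
One more step from gg@@ gives the answer.

gg@@@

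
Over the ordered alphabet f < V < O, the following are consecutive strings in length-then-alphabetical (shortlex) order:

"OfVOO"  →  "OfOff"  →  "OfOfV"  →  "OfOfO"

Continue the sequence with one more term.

OfOVf

Find the rightmost character of OfOfO below O, bump it to the next letter, and reset everything to its right to f.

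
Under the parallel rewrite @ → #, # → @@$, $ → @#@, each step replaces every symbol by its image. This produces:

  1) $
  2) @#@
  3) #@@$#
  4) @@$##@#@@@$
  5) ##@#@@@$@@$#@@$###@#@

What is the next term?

Rewriting the 21 symbols of ##@#@@@$@@$#@@$###@#@ one by one yields @@$ @@$ # @@$ # # # @#@ # # @#@ @@$ # # @#@ @@$ @@$ @@$ # @@$ #; concatenated:

@@$@@$#@@$###@#@##@#@@@$##@#@@@$@@$@@$#@@$#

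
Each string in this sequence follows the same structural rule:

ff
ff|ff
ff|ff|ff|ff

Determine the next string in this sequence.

Each string is two copies of the previous one joined by '|'.
So the next term is two copies of ff|ff|ff|ff with '|' between the halves.

ff|ff|ff|ff|ff|ff|ff|ff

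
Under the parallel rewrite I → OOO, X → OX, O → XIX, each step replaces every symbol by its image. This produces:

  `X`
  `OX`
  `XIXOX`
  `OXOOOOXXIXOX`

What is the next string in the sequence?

Expanding OXOOOOXXIXOX: O→XIX, X→OX, O→XIX, O→XIX, O→XIX, O→XIX, X→OX, X→OX, I→OOO, X→OX, O→XIX, X→OX. Concatenated: XIX OX XIX XIX XIX XIX OX OX OOO OX XIX OX.

XIXOXXIXXIXXIXXIXOXOXOOOOXXIXOX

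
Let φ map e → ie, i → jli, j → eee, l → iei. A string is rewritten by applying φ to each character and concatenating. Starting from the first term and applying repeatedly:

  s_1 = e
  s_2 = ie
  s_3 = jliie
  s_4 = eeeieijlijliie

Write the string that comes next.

Rewriting the 14 symbols of eeeieijlijliie one by one yields ie ie ie jli ie jli eee iei jli eee iei jli jli ie; concatenated:

ieieiejliiejlieeeieijlieeeieijlijliie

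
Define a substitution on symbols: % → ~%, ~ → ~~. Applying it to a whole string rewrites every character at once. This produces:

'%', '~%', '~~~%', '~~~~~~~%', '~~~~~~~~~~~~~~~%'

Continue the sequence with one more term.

~~~~~~~~~~~~~~~~~~~~~~~~~~~~~~~%

Applying the rule to each of the 16 symbols of ~~~~~~~~~~~~~~~% gives the pieces ~~ ~~ ~~ ~~ ~~ ~~ ~~ ~~ ~~ ~~ ~~ ~~ ~~ ~~ ~~ ~%, which concatenate to the answer.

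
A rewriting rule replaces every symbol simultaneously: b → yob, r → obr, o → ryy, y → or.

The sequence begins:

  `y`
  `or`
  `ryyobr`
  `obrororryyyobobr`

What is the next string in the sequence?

Rewriting the 16 symbols of obrororryyyobobr one by one yields ryy yob obr ryy obr ryy obr obr or or or ryy yob ryy yob obr; concatenated:

ryyyobobrryyobrryyobrobrorororryyyobryyyobobr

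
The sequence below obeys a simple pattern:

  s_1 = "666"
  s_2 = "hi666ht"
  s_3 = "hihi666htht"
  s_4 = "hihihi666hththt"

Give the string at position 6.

hihihihihi666hththththt

Each term wraps the previous one in hi on the left and ht on the right.
From hihihi666hththt, 2 further steps: hihihi666hththt → hihihihi666hthththt → (answer).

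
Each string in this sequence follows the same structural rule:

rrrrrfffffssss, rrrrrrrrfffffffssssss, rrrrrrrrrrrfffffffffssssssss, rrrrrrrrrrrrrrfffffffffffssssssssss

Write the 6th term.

Each string has the form r^{3n-1} f^{2n+1} s^{2n}, where the shown terms are n = 2, 3, 4, 5.
For term 6, n = 7, so the run lengths are 20, 15, 14.

rrrrrrrrrrrrrrrrrrrrfffffffffffffffssssssssssssss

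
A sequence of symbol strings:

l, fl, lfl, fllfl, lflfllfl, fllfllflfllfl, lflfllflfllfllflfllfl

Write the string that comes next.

fllfllflfllfllflfllflfllfllflfllfl

This is a Fibonacci-style word recurrence s(k) = s(k−2)·s(k−1): e.g. l·fl = lfl.
Continuing: fllfllflfllfl · lflfllflfllfllflfllfl gives term 8.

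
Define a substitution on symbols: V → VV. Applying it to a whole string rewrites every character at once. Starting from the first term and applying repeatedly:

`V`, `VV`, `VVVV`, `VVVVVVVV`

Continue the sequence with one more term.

VVVVVVVVVVVVVVVV

Expanding VVVVVVVV: V→VV, V→VV, V→VV, V→VV, V→VV, V→VV, V→VV, V→VV. Concatenated: VV VV VV VV VV VV VV VV.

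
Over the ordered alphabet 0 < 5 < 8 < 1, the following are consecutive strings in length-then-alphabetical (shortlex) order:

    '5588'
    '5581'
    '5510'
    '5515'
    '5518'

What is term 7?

Continuing the enumeration 2 steps past 5518: 5518 → 5511 → (answer).

5800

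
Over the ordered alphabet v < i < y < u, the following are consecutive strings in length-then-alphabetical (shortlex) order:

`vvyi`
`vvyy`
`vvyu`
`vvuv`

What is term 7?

vvuu

Advancing 3 positions from vvuv through vvuv → vvui → vvuy reaches term 7.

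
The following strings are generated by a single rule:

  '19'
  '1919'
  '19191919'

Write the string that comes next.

s(k+1) = s(k)·s(k) — each term doubles the last.
Doubling 19191919:

1919191919191919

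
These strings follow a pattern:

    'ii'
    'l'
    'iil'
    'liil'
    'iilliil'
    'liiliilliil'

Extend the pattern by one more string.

iilliilliiliilliil

This is a Fibonacci-style word recurrence s(k) = s(k−2)·s(k−1): e.g. ii·l = iil.
The next term joins iilliil and liiliilliil.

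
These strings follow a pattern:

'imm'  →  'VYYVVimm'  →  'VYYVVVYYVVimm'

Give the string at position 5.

Each term is the previous one with VYYVV prepended.
From VYYVVVYYVVimm, 2 further steps: VYYVVVYYVVimm → VYYVVVYYVVVYYVVimm → (answer).

VYYVVVYYVVVYYVVVYYVVimm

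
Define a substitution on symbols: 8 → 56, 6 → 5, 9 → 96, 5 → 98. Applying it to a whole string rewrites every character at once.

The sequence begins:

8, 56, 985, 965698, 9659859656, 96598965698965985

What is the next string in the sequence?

Rewriting the 17 symbols of 96598965698965985 one by one yields 96 5 98 96 56 96 5 98 5 96 56 96 5 98 96 56 98; concatenated:

965989656965985965696598965698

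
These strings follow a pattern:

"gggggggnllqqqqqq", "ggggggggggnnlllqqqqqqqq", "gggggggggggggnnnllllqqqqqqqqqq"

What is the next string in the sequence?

ggggggggggggggggnnnnlllllqqqqqqqqqqqq

Each string has the form g^{3n+1} n^{n-1} l^{n} q^{2n+2}, where the shown terms are n = 2, 3, 4.
Setting n = 5 gives 16, 4, 5, 12 characters in each block.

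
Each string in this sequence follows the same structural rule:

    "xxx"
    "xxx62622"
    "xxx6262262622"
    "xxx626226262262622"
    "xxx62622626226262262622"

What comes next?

Every step adds 62622 to the end: s(k+1) = s(k)·62622.
One more step from xxx62622626226262262622 gives the answer.

xxx6262262622626226262262622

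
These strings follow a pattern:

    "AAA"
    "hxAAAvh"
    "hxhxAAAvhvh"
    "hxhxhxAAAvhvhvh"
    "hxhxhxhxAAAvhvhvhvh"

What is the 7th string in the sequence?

Every step adds hx to the front and vh to the end of the previous string.
From hxhxhxhxAAAvhvhvhvh, 2 further steps: hxhxhxhxAAAvhvhvhvh → hxhxhxhxhxAAAvhvhvhvhvh → (answer).

hxhxhxhxhxhxAAAvhvhvhvhvhvh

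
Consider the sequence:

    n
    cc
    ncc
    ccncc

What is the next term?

This is a Fibonacci-style word recurrence s(k) = s(k−2)·s(k−1): e.g. n·cc = ncc.
The next term joins ncc and ccncc.

nccccncc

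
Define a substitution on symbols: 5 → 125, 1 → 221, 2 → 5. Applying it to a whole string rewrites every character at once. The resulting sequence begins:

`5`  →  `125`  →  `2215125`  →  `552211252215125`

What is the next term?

125125552212215125552211252215125

Applying the rule to each of the 15 symbols of 552211252215125 gives the pieces 125 125 5 5 221 221 5 125 5 5 221 125 221 5 125, which concatenate to the answer.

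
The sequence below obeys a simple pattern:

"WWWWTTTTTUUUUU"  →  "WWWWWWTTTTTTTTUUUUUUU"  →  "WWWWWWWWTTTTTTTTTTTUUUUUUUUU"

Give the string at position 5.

Term n consists of 2n+2 W's, followed by 3n+2 T's, followed by 2n+3 U's (n = 1, 2, …).
At n = 5 the blocks have lengths 12, 17, 13.

WWWWWWWWWWWWTTTTTTTTTTTTTTTTTUUUUUUUUUUUUU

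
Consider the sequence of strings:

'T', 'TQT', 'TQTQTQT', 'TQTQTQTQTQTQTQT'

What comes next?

TQTQTQTQTQTQTQTQTQTQTQTQTQTQTQT

Each string is two copies of the previous one joined by 'Q'.
So the next term is two copies of TQTQTQTQTQTQTQT with 'Q' between the halves.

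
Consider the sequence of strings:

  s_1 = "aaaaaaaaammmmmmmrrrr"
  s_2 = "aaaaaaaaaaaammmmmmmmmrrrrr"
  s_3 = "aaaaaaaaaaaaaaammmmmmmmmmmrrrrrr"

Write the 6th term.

aaaaaaaaaaaaaaaaaaaaaaaammmmmmmmmmmmmmmmmrrrrrrrrr

Term n consists of 3n+3 a's, followed by 2n+3 m's, followed by n+2 r's, where the shown terms are n = 2, 3, 4.
At n = 7 the blocks have lengths 24, 17, 9.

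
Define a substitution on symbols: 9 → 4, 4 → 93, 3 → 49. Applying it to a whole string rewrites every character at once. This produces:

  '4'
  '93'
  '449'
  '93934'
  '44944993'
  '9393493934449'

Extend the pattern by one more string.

Rewriting the 13 symbols of 9393493934449 one by one yields 4 49 4 49 93 4 49 4 49 93 93 93 4; concatenated:

449449934494499393934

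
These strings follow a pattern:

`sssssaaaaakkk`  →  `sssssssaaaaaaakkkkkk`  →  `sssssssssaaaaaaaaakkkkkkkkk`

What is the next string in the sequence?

sssssssssssaaaaaaaaaaakkkkkkkkkkkk

Term n consists of 2n+3 s's, followed by 2n+3 a's, followed by 3n k's (n = 1, 2, …).
Setting n = 4 gives 11, 11, 12 characters in each block.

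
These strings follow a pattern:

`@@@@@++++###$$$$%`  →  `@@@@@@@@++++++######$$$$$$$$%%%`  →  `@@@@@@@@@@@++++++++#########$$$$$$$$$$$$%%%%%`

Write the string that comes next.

Each string has the form @^{3n+2} +^{2n+2} #^{3n} $^{4n} %^{2n-1} (n = 1, 2, …).
For the next term, n = 4, so the run lengths are 14, 10, 12, 16, 7.

@@@@@@@@@@@@@@++++++++++############$$$$$$$$$$$$$$$$%%%%%%%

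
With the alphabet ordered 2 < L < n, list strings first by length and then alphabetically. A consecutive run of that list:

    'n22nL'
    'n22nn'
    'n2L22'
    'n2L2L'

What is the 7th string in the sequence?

Stepping forward 3 times from n2L2L: n2L2L → n2L2n → n2LL2, then the target.

n2LLL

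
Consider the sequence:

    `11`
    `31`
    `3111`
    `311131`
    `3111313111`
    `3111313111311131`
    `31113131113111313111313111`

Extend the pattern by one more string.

From term 3 onward, concatenate the last term with the second-to-last: 31·11 = 3111, 3111·31 = 311131, …
So term 8 is 31113131113111313111313111·3111313111311131.

311131311131113131113131113111313111311131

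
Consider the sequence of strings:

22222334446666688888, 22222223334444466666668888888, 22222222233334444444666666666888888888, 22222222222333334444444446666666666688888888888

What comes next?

Each string has the form 2^{2n+1} 3^{n} 4^{2n-1} 6^{2n+1} 8^{2n+1}, where the shown terms are n = 2, 3, 4, 5.
At n = 6 the blocks have lengths 13, 6, 11, 13, 13.

22222222222223333334444444444466666666666668888888888888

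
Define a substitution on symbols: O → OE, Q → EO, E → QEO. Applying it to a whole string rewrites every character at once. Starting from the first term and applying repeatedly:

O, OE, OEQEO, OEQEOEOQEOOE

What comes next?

Rewriting each symbol of OEQEOEOQEOOE: O→OE, E→QEO, Q→EO, E→QEO, O→OE, E→QEO, O→OE, Q→EO, E→QEO, O→OE, O→OE, E→QEO, which concatenates to OE QEO EO QEO OE QEO OE EO QEO OE OE QEO.

OEQEOEOQEOOEQEOOEEOQEOOEOEQEO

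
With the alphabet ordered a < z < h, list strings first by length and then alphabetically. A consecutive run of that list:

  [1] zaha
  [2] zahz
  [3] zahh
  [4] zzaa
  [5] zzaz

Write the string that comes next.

zzah

Find the rightmost character of zzaz below h, bump it to the next letter, and reset everything to its right to a.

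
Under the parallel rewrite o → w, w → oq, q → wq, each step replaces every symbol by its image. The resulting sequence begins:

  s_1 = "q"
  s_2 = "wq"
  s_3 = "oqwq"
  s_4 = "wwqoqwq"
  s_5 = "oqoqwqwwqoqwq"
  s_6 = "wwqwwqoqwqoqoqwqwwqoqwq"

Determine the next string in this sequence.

oqoqwqoqoqwqwwqoqwqwwqwwqoqwqoqoqwqwwqoqwq

Applying the rule to each of the 23 symbols of wwqwwqoqwqoqoqwqwwqoqwq gives the pieces oq oq wq oq oq wq w wq oq wq w wq w wq oq wq oq oq wq w wq oq wq, which concatenate to the answer.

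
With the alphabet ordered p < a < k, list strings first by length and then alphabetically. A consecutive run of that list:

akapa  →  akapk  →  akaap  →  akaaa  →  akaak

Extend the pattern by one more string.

Treat akaak as a base-3 numeral over the given alphabet and add one, carrying through any trailing k's.

akakp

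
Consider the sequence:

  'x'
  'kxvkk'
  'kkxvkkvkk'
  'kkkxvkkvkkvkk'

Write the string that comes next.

Each term wraps the previous one in k on the left and vkk on the right.
Applying this once more to kkkxvkkvkkvkk:

kkkkxvkkvkkvkkvkk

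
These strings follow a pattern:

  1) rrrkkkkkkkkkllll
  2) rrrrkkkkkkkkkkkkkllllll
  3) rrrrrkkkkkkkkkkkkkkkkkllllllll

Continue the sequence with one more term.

The n-th term is n+1 r's then 4n+1 k's then 2n l's, where the shown terms are n = 2, 3, 4.
At n = 5 the blocks have lengths 6, 21, 10.

rrrrrrkkkkkkkkkkkkkkkkkkkkkllllllllll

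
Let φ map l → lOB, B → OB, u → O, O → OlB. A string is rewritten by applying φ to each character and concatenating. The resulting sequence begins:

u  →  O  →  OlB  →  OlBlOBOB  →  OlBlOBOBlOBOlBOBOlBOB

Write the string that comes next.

OlBlOBOBlOBOlBOBOlBOBlOBOlBOBOlBlOBOBOlBOBOlBlOBOBOlBOB

Applying the rule to each of the 21 symbols of OlBlOBOBlOBOlBOBOlBOB gives the pieces OlB lOB OB lOB OlB OB OlB OB lOB OlB OB OlB lOB OB OlB OB OlB lOB OB OlB OB, which concatenate to the answer.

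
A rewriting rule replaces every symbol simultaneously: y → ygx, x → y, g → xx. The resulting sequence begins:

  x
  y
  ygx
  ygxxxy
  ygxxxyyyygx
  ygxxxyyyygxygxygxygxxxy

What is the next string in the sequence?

Replace each of the 23 characters of ygxxxyyyygxygxygxygxxxy in place — ygx xx y y y ygx ygx ygx ygx xx y ygx xx y ygx xx y ygx xx y y y ygx — and concatenate.

ygxxxyyyygxygxygxygxxxyygxxxyygxxxyygxxxyyyygx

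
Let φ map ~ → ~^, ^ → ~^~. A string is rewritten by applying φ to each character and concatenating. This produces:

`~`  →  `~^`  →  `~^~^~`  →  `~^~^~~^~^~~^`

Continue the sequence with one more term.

Rewriting each symbol of ~^~^~~^~^~~^: ~→~^, ^→~^~, ~→~^, ^→~^~, ~→~^, ~→~^, ^→~^~, ~→~^, ^→~^~, ~→~^, ~→~^, ^→~^~, which concatenates to ~^ ~^~ ~^ ~^~ ~^ ~^ ~^~ ~^ ~^~ ~^ ~^ ~^~.

~^~^~~^~^~~^~^~^~~^~^~~^~^~^~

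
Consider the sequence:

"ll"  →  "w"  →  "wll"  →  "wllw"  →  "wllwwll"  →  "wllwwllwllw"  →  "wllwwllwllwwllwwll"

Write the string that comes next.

wllwwllwllwwllwwllwllwwllwllw

This is a Fibonacci-style word recurrence s(k) = s(k−1)·s(k−2): e.g. w·ll = wll.
So term 8 is wllwwllwllwwllwwll·wllwwllwllw.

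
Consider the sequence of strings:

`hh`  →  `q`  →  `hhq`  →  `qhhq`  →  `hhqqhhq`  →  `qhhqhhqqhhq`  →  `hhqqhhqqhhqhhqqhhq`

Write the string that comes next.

qhhqhhqqhhqhhqqhhqqhhqhhqqhhq

Each term (from the third on) is the two preceding terms concatenated in order: term 3 = hh·q = hhq.
Continuing: qhhqhhqqhhq · hhqqhhqqhhqhhqqhhq gives term 8.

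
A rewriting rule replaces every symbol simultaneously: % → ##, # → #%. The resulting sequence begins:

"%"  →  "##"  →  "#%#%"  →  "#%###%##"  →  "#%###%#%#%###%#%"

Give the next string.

Rewriting the 16 symbols of #%###%#%#%###%#% one by one yields #% ## #% #% #% ## #% ## #% ## #% #% #% ## #% ##; concatenated:

#%###%#%#%###%###%###%#%#%###%##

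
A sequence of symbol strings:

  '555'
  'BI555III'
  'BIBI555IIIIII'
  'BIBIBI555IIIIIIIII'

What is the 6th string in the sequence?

BIBIBIBIBI555IIIIIIIIIIIIIII

Each term wraps the previous one in BI on the left and III on the right.
From BIBIBI555IIIIIIIII, 2 further steps: BIBIBI555IIIIIIIII → BIBIBIBI555IIIIIIIIIIII → (answer).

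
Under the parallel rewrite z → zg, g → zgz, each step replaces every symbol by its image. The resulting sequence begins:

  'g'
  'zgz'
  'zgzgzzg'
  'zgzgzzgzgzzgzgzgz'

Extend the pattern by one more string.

Replace each of the 17 characters of zgzgzzgzgzzgzgzgz in place — zg zgz zg zgz zg zg zgz zg zgz zg zg zgz zg zgz zg zgz zg — and concatenate.

zgzgzzgzgzzgzgzgzzgzgzzgzgzgzzgzgzzgzgzzg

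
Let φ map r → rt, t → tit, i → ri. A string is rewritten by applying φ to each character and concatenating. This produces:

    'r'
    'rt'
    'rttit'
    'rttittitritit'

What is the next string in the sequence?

Rewriting the 13 symbols of rttittitritit one by one yields rt tit tit ri tit tit ri tit rt ri tit ri tit; concatenated:

rttittitritittitrititrtrititritit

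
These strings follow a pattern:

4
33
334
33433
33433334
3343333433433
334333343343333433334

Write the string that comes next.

3343333433433334333343343333433433

Each term (from the third on) is the previous term followed by the one before it: term 3 = 33·4 = 334.
The next term joins 334333343343333433334 and 3343333433433.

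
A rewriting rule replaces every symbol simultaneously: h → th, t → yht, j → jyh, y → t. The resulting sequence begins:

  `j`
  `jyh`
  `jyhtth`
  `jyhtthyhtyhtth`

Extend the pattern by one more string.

φ(jyhtthyhtyhtth) expands symbol-by-symbol to jyh t th yht yht th t th yht t th yht yht th; joining the 14 pieces gives the next term.

jyhtthyhtyhtthtthyhttthyhtyhtth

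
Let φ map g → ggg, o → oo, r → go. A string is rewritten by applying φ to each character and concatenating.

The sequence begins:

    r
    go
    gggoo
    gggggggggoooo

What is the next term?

Replace each of the 13 characters of gggggggggoooo in place — ggg ggg ggg ggg ggg ggg ggg ggg ggg oo oo oo oo — and concatenate.

gggggggggggggggggggggggggggoooooooo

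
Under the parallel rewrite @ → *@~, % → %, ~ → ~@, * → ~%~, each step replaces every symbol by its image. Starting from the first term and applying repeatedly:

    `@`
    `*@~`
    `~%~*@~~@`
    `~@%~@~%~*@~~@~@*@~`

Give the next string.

Rewriting the 18 symbols of ~@%~@~%~*@~~@~@*@~ one by one yields ~@ *@~ % ~@ *@~ ~@ % ~@ ~%~ *@~ ~@ ~@ *@~ ~@ *@~ ~%~ *@~ ~@; concatenated:

~@*@~%~@*@~~@%~@~%~*@~~@~@*@~~@*@~~%~*@~~@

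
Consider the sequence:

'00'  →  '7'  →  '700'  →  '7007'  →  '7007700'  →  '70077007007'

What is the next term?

This is a Fibonacci-style word recurrence s(k) = s(k−1)·s(k−2): e.g. 7·00 = 700.
The next term joins 70077007007 and 7007700.

700770070077007700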